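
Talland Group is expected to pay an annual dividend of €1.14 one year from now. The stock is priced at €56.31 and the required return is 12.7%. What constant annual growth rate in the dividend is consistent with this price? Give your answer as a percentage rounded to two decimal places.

10.68%

P = D₁/(r−g) ⇒ g = r − D₁/P = 0.127 − €1.14/€56.31 = 0.106755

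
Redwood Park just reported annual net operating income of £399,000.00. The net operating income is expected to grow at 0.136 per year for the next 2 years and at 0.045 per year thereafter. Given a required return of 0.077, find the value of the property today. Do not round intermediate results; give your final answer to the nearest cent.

D_1 = 453264.00000
D_2 = 514907.90400
Terminal value at year 2: TV = D_2×(1+g_2)/(r−g_2) = 538078.75968/0.032 = 16814961.24000
P_0 = D_1/(1+r)^1 + D_2/(1+r)^2 + TV/(1+r)^2
    = 420857.93872 + 443913.29469 + 14496543.52982 = 15361314.76323

£15361314.76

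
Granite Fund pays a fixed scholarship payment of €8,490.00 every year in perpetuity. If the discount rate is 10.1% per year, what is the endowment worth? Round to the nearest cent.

Level perpetuity: PV = C / r = €8,490.00 / 0.101 = €84,059.41

€84059.41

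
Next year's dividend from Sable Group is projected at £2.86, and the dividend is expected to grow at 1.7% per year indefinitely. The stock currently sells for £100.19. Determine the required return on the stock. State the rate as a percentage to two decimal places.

P = D₁/(r − g) ⇒ r = D₁/P + g = £2.8600/£100.19 + 0.017 = 0.028546 + 0.017 = 0.045546

4.55%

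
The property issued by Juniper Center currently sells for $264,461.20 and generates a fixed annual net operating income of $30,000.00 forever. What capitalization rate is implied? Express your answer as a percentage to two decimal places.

11.34%

P = C/r ⇒ r = C/P = $30,000.00/$264,461.20 = 0.113438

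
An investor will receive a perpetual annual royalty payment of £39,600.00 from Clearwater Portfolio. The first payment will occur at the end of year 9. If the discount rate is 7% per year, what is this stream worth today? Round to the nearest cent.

£329250.86

Value at end of year 8: C / r = £39,600.00 / 0.07 = £565,714.2857
Discount to today: PV = £565,714.2857 / (1 + 0.07)^8 = £565,714.2857 / 1.718186 = £329,250.86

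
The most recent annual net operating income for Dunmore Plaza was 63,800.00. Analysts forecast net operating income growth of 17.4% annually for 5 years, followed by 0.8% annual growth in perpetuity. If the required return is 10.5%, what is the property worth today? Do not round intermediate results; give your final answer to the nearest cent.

D_1 = 74901.20000
D_2 = 87934.00880
D_3 = 103234.52633
D_4 = 121197.33391
D_5 = 142285.67001
Terminal value at year 5: TV = D_5×(1+g_2)/(r−g_2) = 143423.95537/0.097 = 1478597.47808
P_0 = D_1/(1+r)^1 + D_2/(1+r)^2 + D_3/(1+r)^3 + D_4/(1+r)^4 + D_5/(1+r)^5 + TV/(1+r)^5
    = 67783.89140 + 72016.55068 + 76513.51177 + 81291.27857 + 86367.38555 + 897508.50143 = 1281481.11940

1281481.12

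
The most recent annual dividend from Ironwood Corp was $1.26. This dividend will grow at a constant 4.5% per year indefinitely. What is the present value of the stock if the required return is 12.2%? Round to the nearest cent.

$17.10

D₁ = D₀ × (1 + g) = $1.26 × 1.045 = $1.3167
Growing perpetuity: P = D₁ / (r − g) = $1.3167 / (0.122 − 0.045) = $17.10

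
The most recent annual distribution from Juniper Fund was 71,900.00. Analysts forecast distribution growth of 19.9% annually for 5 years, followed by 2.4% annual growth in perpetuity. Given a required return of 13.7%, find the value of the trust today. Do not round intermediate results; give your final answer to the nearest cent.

D_1 = 86208.10000
D_2 = 103363.51190
D_3 = 123932.85077
D_4 = 148595.48807
D_5 = 178165.99020
Terminal value at year 5: TV = D_5×(1+g_2)/(r−g_2) = 182441.97396/0.113 = 1614530.74302
P_0 = D_1/(1+r)^1 + D_2/(1+r)^2 + D_3/(1+r)^3 + D_4/(1+r)^4 + D_5/(1+r)^5 + TV/(1+r)^5
    = 75820.66843 + 79955.12880 + 84315.03907 + 88912.69292 + 93761.05436 + 849657.69618 = 1272422.27976

1272422.28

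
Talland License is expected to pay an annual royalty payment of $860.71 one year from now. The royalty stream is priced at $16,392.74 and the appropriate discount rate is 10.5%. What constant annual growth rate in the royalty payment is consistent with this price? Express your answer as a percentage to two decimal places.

5.25%

P = D₁/(r−g) ⇒ g = r − D₁/P = 0.105 − $860.71/$16,392.74 = 0.052494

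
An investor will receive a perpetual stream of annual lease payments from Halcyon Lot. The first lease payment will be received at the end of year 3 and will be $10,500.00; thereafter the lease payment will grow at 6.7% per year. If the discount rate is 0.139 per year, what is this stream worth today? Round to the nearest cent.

Value at end of year 2: C₁ / (r − g) = $10,500.00 / (0.139 − 0.067) = $145,833.3333
Discount to today: PV = $145,833.3333 / (1 + 0.139)^2 = $145,833.3333 / 1.297321 = $112,411.14

$112411.14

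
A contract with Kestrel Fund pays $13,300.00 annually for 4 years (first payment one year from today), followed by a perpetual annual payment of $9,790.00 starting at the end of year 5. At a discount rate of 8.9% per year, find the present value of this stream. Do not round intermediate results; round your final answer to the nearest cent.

$121396.42

PV of 4-year annuity: $13,300.00 × [1 − (1+0.089)^−4] / 0.089 = 43183.02128
Perpetuity value at year 4: $9,790.00 / 0.089 = 110000.00000
PV of perpetuity: 110000.00000 / (1+0.089)^4 = 78213.40013
Total PV = 43183.02128 + 78213.40013 = 121396.42141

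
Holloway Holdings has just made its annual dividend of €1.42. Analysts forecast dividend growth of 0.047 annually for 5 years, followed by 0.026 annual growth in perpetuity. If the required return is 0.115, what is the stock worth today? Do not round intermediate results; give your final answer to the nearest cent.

D_1 = 1.48674
D_2 = 1.55662
D_3 = 1.62978
D_4 = 1.70638
D_5 = 1.78658
Terminal value at year 5: TV = D_5×(1+g_2)/(r−g_2) = 1.83303/0.089 = 20.59582
P_0 = D_1/(1+r)^1 + D_2/(1+r)^2 + D_3/(1+r)^3 + D_4/(1+r)^4 + D_5/(1+r)^5 + TV/(1+r)^5
    = 1.33340 + 1.25208 + 1.17572 + 1.10402 + 1.03669 + 11.95101 = 17.85292

€17.85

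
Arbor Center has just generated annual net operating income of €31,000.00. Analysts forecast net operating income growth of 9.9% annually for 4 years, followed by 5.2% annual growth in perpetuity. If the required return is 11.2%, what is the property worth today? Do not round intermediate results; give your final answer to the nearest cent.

€638976.58

D_1 = 34069.00000
D_2 = 37441.83100
D_3 = 41148.57227
D_4 = 45222.28092
Terminal value at year 4: TV = D_4×(1+g_2)/(r−g_2) = 47573.83953/0.06 = 792897.32553
P_0 = D_1/(1+r)^1 + D_2/(1+r)^2 + D_3/(1+r)^3 + D_4/(1+r)^4 + TV/(1+r)^4
    = 30637.58993 + 30279.41666 + 29925.43068 + 29575.58302 + 518558.55557 = 638976.57586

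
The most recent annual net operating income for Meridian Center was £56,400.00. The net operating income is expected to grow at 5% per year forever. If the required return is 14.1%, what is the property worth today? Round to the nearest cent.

£650769.23

D₁ = D₀ × (1 + g) = £56,400.00 × 1.05 = £59,220.0000
Growing perpetuity: P = D₁ / (r − g) = £59,220.0000 / (0.141 − 0.05) = £650,769.23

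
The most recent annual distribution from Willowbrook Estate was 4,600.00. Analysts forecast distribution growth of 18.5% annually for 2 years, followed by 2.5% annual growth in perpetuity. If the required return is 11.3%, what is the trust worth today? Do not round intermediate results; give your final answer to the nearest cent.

70847.86

D_1 = 5451.00000
D_2 = 6459.43500
Terminal value at year 2: TV = D_2×(1+g_2)/(r−g_2) = 6620.92087/0.088 = 75237.73722
P_0 = D_1/(1+r)^1 + D_2/(1+r)^2 + TV/(1+r)^2
    = 4897.57412 + 5214.39833 + 60735.88959 = 70847.86204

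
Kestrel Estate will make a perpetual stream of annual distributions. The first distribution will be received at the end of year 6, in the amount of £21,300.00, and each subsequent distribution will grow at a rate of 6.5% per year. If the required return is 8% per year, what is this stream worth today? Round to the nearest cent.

Value at end of year 5: C₁ / (r − g) = £21,300.00 / (0.08 − 0.065) = £1,420,000.0000
Discount to today: PV = £1,420,000.0000 / (1 + 0.08)^5 = £1,420,000.0000 / 1.469328 = £966,428.14

£966428.14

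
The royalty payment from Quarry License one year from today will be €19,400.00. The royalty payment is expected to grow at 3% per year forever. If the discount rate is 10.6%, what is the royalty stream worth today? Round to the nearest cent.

Growing perpetuity: P = D₁ / (r − g) = €19,400.0000 / (0.106 − 0.03) = €255,263.16

€255263.16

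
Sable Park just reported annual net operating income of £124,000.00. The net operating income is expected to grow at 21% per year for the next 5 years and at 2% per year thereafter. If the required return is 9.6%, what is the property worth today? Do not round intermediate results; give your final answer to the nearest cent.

£3571975.36

D_1 = 150040.00000
D_2 = 181548.40000
D_3 = 219673.56400
D_4 = 265805.01244
D_5 = 321624.06505
Terminal value at year 5: TV = D_5×(1+g_2)/(r−g_2) = 328056.54635/0.076 = 4316533.50465
P_0 = D_1/(1+r)^1 + D_2/(1+r)^2 + D_3/(1+r)^3 + D_4/(1+r)^4 + D_5/(1+r)^5 + TV/(1+r)^5
    = 136897.81022 + 151137.18099 + 166857.65420 + 184213.28611 + 203374.15711 + 2729495.26648 = 3571975.35510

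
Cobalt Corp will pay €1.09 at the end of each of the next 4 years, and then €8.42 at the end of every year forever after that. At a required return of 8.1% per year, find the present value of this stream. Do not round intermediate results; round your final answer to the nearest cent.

PV of 4-year annuity: €1.09 × [1 − (1+0.081)^−4] / 0.081 = 3.60220
Perpetuity value at year 4: €8.42 / 0.081 = 103.95062
PV of perpetuity: 103.95062 / (1+0.081)^4 = 76.12447
Total PV = 3.60220 + 76.12447 = 79.72667

€79.73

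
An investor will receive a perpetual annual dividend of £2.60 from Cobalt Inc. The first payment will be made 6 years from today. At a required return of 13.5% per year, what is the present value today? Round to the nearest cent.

£10.22

Value at end of year 5: C / r = £2.60 / 0.135 = £19.2593
Discount to today: PV = £19.2593 / (1 + 0.135)^5 = £19.2593 / 1.883559 = £10.22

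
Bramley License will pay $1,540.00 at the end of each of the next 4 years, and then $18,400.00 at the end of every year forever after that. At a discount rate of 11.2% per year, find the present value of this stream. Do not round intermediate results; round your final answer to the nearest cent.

$112201.06

PV of 4-year annuity: $1,540.00 × [1 − (1+0.112)^−4] / 0.112 = 4757.43576
Perpetuity value at year 4: $18,400.00 / 0.112 = 164285.71429
PV of perpetuity: 164285.71429 / (1+0.112)^4 = 107443.62474
Total PV = 4757.43576 + 107443.62474 = 112201.06050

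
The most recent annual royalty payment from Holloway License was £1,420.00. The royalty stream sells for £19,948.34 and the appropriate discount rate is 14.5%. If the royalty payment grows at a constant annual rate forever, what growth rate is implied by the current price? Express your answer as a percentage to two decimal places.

P = D₀(1+g)/(r−g) ⇒ P(r−g) = D₀(1+g) ⇒ g(P+D₀) = P·r − D₀
g = (P·r − D₀)/(P + D₀) = (£19,948.34×0.145 − £1,420.00) / (£19,948.34 + £1,420.00) = 0.068911

6.89%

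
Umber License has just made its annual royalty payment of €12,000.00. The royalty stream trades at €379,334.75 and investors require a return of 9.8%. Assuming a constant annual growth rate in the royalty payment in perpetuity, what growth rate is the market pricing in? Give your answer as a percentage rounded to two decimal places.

6.43%

P = D₀(1+g)/(r−g) ⇒ P(r−g) = D₀(1+g) ⇒ g(P+D₀) = P·r − D₀
g = (P·r − D₀)/(P + D₀) = (€379,334.75×0.098 − €12,000.00) / (€379,334.75 + €12,000.00) = 0.064331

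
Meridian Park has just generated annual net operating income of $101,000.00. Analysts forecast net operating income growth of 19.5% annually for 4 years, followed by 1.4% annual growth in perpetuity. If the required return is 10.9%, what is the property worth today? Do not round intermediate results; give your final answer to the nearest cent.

$1942022.32

D_1 = 120695.00000
D_2 = 144230.52500
D_3 = 172355.47737
D_4 = 205964.79546
Terminal value at year 4: TV = D_4×(1+g_2)/(r−g_2) = 208848.30260/0.095 = 2198403.18526
P_0 = D_1/(1+r)^1 + D_2/(1+r)^2 + D_3/(1+r)^3 + D_4/(1+r)^4 + TV/(1+r)^4
    = 108832.28133 + 117271.93525 + 126366.06188 + 136165.41384 + 1453386.62772 = 1942022.32003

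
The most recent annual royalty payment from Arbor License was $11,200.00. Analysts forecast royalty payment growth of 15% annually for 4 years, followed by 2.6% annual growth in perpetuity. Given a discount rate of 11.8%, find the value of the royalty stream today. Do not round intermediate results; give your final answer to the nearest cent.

$187929.23

D_1 = 12880.00000
D_2 = 14812.00000
D_3 = 17033.80000
D_4 = 19588.87000
Terminal value at year 4: TV = D_4×(1+g_2)/(r−g_2) = 20098.18062/0.092 = 218458.48500
P_0 = D_1/(1+r)^1 + D_2/(1+r)^2 + D_3/(1+r)^3 + D_4/(1+r)^4 + TV/(1+r)^4
    = 11520.57245 + 11850.32050 + 12189.50677 + 12538.40142 + 139830.43326 = 187929.23441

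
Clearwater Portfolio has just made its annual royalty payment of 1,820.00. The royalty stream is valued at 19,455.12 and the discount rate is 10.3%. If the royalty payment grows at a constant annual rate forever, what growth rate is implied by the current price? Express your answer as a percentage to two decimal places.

0.86%

P = D₀(1+g)/(r−g) ⇒ P(r−g) = D₀(1+g) ⇒ g(P+D₀) = P·r − D₀
g = (P·r − D₀)/(P + D₀) = (19,455.12×0.103 − 1,820.00) / (19,455.12 + 1,820.00) = 0.008643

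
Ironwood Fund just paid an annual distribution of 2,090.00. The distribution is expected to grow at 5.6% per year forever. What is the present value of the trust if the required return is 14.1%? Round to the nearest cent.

25965.18

D₁ = D₀ × (1 + g) = 2,090.00 × 1.056 = 2,207.0400
Growing perpetuity: P = D₁ / (r − g) = 2,207.0400 / (0.141 − 0.056) = 25,965.18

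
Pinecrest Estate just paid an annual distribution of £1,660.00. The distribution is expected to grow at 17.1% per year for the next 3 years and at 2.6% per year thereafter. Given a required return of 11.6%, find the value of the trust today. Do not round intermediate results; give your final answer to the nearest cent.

D_1 = 1943.86000
D_2 = 2276.26006
D_3 = 2665.50053
Terminal value at year 3: TV = D_3×(1+g_2)/(r−g_2) = 2734.80354/0.09 = 30386.70604
P_0 = D_1/(1+r)^1 + D_2/(1+r)^2 + D_3/(1+r)^3 + TV/(1+r)^3
    = 1741.81004 + 1827.65193 + 1917.72438 + 21862.05793 = 27349.24428

£27349.24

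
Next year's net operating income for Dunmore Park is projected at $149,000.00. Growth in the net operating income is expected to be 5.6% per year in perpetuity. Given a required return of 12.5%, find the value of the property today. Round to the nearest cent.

$2159420.29

Growing perpetuity: P = D₁ / (r − g) = $149,000.0000 / (0.125 − 0.056) = $2,159,420.29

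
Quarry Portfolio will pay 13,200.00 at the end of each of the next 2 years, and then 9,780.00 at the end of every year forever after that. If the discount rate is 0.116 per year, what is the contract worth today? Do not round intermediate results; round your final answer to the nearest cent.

PV of 2-year annuity: 13,200.00 × [1 − (1+0.116)^−2] / 0.116 = 22426.48476
Perpetuity value at year 2: 9,780.00 / 0.116 = 84310.34483
PV of perpetuity: 84310.34483 / (1+0.116)^2 = 67694.35839
Total PV = 22426.48476 + 67694.35839 = 90120.84315

90120.84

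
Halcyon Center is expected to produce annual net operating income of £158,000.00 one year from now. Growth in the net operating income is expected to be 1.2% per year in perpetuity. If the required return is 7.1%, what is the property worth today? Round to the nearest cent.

£2677966.10

Growing perpetuity: P = D₁ / (r − g) = £158,000.0000 / (0.071 − 0.012) = £2,677,966.10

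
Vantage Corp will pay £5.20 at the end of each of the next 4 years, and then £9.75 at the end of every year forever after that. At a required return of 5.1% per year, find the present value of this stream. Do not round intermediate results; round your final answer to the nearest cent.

PV of 4-year annuity: £5.20 × [1 − (1+0.051)^−4] / 0.051 = 18.39619
Perpetuity value at year 4: £9.75 / 0.051 = 191.17647
PV of perpetuity: 191.17647 / (1+0.051)^4 = 156.68361
Total PV = 18.39619 + 156.68361 = 175.07980

£175.08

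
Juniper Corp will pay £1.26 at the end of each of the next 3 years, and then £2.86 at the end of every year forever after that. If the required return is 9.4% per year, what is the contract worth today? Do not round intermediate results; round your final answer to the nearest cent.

PV of 3-year annuity: £1.26 × [1 − (1+0.094)^−3] / 0.094 = 3.16683
Perpetuity value at year 3: £2.86 / 0.094 = 30.42553
PV of perpetuity: 30.42553 / (1+0.094)^3 = 23.23733
Total PV = 3.16683 + 23.23733 = 26.40416

£26.40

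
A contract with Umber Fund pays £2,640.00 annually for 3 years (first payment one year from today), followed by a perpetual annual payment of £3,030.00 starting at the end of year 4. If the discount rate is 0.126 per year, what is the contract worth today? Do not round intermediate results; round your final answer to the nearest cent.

£23120.48

PV of 3-year annuity: £2,640.00 × [1 − (1+0.126)^−3] / 0.126 = 6276.02588
Perpetuity value at year 3: £3,030.00 / 0.126 = 24047.61905
PV of perpetuity: 24047.61905 / (1+0.126)^3 = 16844.45298
Total PV = 6276.02588 + 16844.45298 = 23120.47886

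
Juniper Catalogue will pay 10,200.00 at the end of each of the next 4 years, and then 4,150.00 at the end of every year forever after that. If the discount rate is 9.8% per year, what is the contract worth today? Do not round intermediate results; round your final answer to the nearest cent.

PV of 4-year annuity: 10,200.00 × [1 − (1+0.098)^−4] / 0.098 = 32473.10643
Perpetuity value at year 4: 4,150.00 / 0.098 = 42346.93878
PV of perpetuity: 42346.93878 / (1+0.098)^4 = 29134.84155
Total PV = 32473.10643 + 29134.84155 = 61607.94798

61607.95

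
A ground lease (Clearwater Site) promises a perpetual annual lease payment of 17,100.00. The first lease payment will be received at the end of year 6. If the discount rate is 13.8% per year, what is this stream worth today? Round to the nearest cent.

Value at end of year 5: C / r = 17,100.00 / 0.138 = 123,913.0435
Discount to today: PV = 123,913.0435 / (1 + 0.138)^5 = 123,913.0435 / 1.908584 = 64,924.07

64924.07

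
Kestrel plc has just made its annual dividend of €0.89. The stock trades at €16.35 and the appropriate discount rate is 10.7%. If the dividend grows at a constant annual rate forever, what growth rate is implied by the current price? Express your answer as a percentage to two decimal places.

4.99%

P = D₀(1+g)/(r−g) ⇒ P(r−g) = D₀(1+g) ⇒ g(P+D₀) = P·r − D₀
g = (P·r − D₀)/(P + D₀) = (€16.35×0.107 − €0.89) / (€16.35 + €0.89) = 0.049852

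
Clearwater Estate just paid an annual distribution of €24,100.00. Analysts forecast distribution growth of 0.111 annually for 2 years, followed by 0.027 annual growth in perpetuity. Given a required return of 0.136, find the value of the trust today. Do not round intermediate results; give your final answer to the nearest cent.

D_1 = 26775.10000
D_2 = 29747.13610
Terminal value at year 2: TV = D_2×(1+g_2)/(r−g_2) = 30550.30877/0.109 = 280278.06215
P_0 = D_1/(1+r)^1 + D_2/(1+r)^2 + TV/(1+r)^2
    = 23569.63028 + 23050.93243 + 217186.30833 = 263806.87104

€263806.87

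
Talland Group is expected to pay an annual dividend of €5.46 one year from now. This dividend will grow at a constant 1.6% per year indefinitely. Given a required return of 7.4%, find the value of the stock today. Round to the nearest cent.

€94.14

Growing perpetuity: P = D₁ / (r − g) = €5.4600 / (0.074 − 0.016) = €94.14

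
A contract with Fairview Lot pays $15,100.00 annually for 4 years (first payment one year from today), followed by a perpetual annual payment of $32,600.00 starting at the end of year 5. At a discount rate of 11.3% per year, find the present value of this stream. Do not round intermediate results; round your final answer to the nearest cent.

PV of 4-year annuity: $15,100.00 × [1 − (1+0.113)^−4] / 0.113 = 46548.43366
Perpetuity value at year 4: $32,600.00 / 0.113 = 288495.57522
PV of perpetuity: 288495.57522 / (1+0.113)^4 = 188000.28137
Total PV = 46548.43366 + 188000.28137 = 234548.71502

$234548.72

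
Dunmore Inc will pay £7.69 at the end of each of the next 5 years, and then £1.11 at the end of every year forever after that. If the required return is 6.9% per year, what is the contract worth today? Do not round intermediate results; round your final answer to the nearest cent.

PV of 5-year annuity: £7.69 × [1 − (1+0.069)^−5] / 0.069 = 31.61512
Perpetuity value at year 5: £1.11 / 0.069 = 16.08696
PV of perpetuity: 16.08696 / (1+0.069)^5 = 11.52353
Total PV = 31.61512 + 11.52353 = 43.13865

£43.14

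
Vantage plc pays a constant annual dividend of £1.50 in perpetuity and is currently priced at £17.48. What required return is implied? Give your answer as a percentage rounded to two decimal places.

P = C/r ⇒ r = C/P = £1.50/£17.48 = 0.085812

8.58%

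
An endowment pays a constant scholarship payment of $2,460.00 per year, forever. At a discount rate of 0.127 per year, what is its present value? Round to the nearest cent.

$19370.08

Level perpetuity: PV = C / r = $2,460.00 / 0.127 = $19,370.08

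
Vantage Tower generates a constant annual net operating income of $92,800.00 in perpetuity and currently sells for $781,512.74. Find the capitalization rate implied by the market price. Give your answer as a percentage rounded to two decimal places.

P = C/r ⇒ r = C/P = $92,800.00/$781,512.74 = 0.118744

11.87%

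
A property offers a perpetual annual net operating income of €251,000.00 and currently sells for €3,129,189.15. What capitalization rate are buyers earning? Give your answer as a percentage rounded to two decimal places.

8.02%

P = C/r ⇒ r = C/P = €251,000.00/€3,129,189.15 = 0.080212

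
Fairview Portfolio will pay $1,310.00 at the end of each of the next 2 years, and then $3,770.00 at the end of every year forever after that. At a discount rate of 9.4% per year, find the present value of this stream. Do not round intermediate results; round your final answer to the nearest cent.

$35802.33

PV of 2-year annuity: $1,310.00 × [1 − (1+0.094)^−2] / 0.094 = 2291.99322
Perpetuity value at year 2: $3,770.00 / 0.094 = 40106.38298
PV of perpetuity: 40106.38298 / (1+0.094)^2 = 33510.34142
Total PV = 2291.99322 + 33510.34142 = 35802.33464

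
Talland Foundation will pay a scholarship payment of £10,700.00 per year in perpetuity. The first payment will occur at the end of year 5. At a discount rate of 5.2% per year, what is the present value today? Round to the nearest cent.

£168003.17

Value at end of year 4: C / r = £10,700.00 / 0.052 = £205,769.2308
Discount to today: PV = £205,769.2308 / (1 + 0.052)^4 = £205,769.2308 / 1.224794 = £168,003.17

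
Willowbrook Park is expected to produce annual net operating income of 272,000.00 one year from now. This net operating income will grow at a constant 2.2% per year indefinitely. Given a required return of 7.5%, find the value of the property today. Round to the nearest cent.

Growing perpetuity: P = D₁ / (r − g) = 272,000.0000 / (0.075 − 0.022) = 5,132,075.47

5132075.47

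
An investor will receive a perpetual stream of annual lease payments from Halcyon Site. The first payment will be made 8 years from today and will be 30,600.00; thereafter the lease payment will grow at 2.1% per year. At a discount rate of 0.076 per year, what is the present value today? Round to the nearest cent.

Value at end of year 7: C₁ / (r − g) = 30,600.00 / (0.076 − 0.021) = 556,363.6364
Discount to today: PV = 556,363.6364 / (1 + 0.076)^7 = 556,363.6364 / 1.669882 = 333,175.33

333175.33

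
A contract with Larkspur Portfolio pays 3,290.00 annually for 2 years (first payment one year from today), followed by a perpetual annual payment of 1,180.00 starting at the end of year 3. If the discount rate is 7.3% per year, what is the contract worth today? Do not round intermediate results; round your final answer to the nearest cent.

19963.50

PV of 2-year annuity: 3,290.00 × [1 − (1+0.073)^−2] / 0.073 = 5923.73683
Perpetuity value at year 2: 1,180.00 / 0.073 = 16164.38356
PV of perpetuity: 16164.38356 / (1+0.073)^2 = 14039.76063
Total PV = 5923.73683 + 14039.76063 = 19963.49746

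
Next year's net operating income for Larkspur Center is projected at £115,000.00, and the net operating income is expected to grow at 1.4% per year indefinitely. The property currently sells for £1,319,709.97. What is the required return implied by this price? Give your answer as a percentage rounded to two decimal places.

10.11%

P = D₁/(r − g) ⇒ r = D₁/P + g = £115,000.0000/£1,319,709.97 + 0.014 = 0.087140 + 0.014 = 0.101140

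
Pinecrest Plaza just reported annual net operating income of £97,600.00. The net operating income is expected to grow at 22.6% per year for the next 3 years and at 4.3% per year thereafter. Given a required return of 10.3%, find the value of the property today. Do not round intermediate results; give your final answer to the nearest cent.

£2692941.61

D_1 = 119657.60000
D_2 = 146700.21760
D_3 = 179854.46678
Terminal value at year 3: TV = D_3×(1+g_2)/(r−g_2) = 187588.20885/0.06 = 3126470.14748
P_0 = D_1/(1+r)^1 + D_2/(1+r)^2 + D_3/(1+r)^3 + TV/(1+r)^3
    = 108483.77153 + 120581.23654 + 134027.73889 + 2329848.86098 = 2692941.60794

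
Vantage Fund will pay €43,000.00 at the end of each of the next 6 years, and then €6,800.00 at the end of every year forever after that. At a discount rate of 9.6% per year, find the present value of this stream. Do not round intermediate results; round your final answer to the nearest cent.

PV of 6-year annuity: €43,000.00 × [1 − (1+0.096)^−6] / 0.096 = 189492.03994
Perpetuity value at year 6: €6,800.00 / 0.096 = 70833.33333
PV of perpetuity: 70833.33333 / (1+0.096)^6 = 40867.15027
Total PV = 189492.03994 + 40867.15027 = 230359.19021

€230359.19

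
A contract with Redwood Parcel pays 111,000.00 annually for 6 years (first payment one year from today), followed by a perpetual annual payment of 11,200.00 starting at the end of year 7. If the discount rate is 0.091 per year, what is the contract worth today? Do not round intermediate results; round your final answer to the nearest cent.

PV of 6-year annuity: 111,000.00 × [1 − (1+0.091)^−6] / 0.091 = 496455.87395
Perpetuity value at year 6: 11,200.00 / 0.091 = 123076.92308
PV of perpetuity: 123076.92308 / (1+0.091)^6 = 72984.07814
Total PV = 496455.87395 + 72984.07814 = 569439.95209

569439.95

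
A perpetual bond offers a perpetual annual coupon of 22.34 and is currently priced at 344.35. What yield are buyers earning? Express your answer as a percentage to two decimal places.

6.49%

P = C/r ⇒ r = C/P = 22.34/344.35 = 0.064876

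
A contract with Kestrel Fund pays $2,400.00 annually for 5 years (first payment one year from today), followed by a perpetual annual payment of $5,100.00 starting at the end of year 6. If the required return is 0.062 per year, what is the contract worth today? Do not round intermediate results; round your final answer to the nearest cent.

PV of 5-year annuity: $2,400.00 × [1 − (1+0.062)^−5] / 0.062 = 10054.90468
Perpetuity value at year 5: $5,100.00 / 0.062 = 82258.06452
PV of perpetuity: 82258.06452 / (1+0.062)^5 = 60891.39208
Total PV = 10054.90468 + 60891.39208 = 70946.29676

$70946.30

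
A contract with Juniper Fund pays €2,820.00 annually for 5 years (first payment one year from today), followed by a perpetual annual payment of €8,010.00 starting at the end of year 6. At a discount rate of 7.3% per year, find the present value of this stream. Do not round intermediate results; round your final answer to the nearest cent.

PV of 5-year annuity: €2,820.00 × [1 − (1+0.073)^−5] / 0.073 = 11470.27002
Perpetuity value at year 5: €8,010.00 / 0.073 = 109726.02740
PV of perpetuity: 109726.02740 / (1+0.073)^5 = 77145.57958
Total PV = 11470.27002 + 77145.57958 = 88615.84960

€88615.85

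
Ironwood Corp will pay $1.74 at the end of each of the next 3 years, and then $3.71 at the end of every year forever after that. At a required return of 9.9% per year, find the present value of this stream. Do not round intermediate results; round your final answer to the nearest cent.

PV of 3-year annuity: $1.74 × [1 − (1+0.099)^−3] / 0.099 = 4.33475
Perpetuity value at year 3: $3.71 / 0.099 = 37.47475
PV of perpetuity: 37.47475 / (1+0.099)^3 = 28.23226
Total PV = 4.33475 + 28.23226 = 32.56701

$32.57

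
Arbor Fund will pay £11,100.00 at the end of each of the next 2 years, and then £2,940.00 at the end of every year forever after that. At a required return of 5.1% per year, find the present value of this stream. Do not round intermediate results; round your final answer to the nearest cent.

£72798.38

PV of 2-year annuity: £11,100.00 × [1 − (1+0.051)^−2] / 0.051 = 20610.24750
Perpetuity value at year 2: £2,940.00 / 0.051 = 57647.05882
PV of perpetuity: 57647.05882 / (1+0.051)^2 = 52188.12840
Total PV = 20610.24750 + 52188.12840 = 72798.37591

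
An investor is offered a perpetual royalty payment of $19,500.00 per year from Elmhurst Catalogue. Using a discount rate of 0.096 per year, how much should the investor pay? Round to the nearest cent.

$203125.00

Level perpetuity: PV = C / r = $19,500.00 / 0.096 = $203,125.00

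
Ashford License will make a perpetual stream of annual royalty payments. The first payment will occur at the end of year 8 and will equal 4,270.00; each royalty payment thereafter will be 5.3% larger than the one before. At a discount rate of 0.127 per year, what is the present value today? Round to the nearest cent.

Value at end of year 7: C₁ / (r − g) = 4,270.00 / (0.127 − 0.053) = 57,702.7027
Discount to today: PV = 57,702.7027 / (1 + 0.127)^7 = 57,702.7027 / 2.309231 = 24,987.84

24987.84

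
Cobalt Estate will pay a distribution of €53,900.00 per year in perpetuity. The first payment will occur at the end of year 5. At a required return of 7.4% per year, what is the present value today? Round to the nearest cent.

Value at end of year 4: C / r = €53,900.00 / 0.074 = €728,378.3784
Discount to today: PV = €728,378.3784 / (1 + 0.074)^4 = €728,378.3784 / 1.330507 = €547,444.28

€547444.28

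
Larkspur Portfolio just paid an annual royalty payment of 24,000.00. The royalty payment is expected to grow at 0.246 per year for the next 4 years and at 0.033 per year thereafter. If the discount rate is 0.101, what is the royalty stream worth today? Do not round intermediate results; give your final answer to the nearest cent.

D_1 = 29904.00000
D_2 = 37260.38400
D_3 = 46426.43846
D_4 = 57847.34233
Terminal value at year 4: TV = D_4×(1+g_2)/(r−g_2) = 59756.30462/0.068 = 878769.18563
P_0 = D_1/(1+r)^1 + D_2/(1+r)^2 + D_3/(1+r)^3 + D_4/(1+r)^4 + TV/(1+r)^4
    = 27160.76294 + 30737.79348 + 34785.91343 + 39367.16451 + 598033.54326 = 730085.17763

730085.18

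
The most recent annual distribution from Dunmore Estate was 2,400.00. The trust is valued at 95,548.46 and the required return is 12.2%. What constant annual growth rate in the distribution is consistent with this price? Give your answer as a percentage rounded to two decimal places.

9.45%

P = D₀(1+g)/(r−g) ⇒ P(r−g) = D₀(1+g) ⇒ g(P+D₀) = P·r − D₀
g = (P·r − D₀)/(P + D₀) = (95,548.46×0.122 − 2,400.00) / (95,548.46 + 2,400.00) = 0.094508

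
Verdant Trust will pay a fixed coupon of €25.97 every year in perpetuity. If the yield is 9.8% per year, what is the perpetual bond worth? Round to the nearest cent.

Level perpetuity: PV = C / r = €25.97 / 0.098 = €265.00

€265.00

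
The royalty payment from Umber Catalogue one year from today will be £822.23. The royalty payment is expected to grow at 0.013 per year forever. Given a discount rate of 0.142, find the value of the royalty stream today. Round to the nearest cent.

£6373.88

Growing perpetuity: P = D₁ / (r − g) = £822.2300 / (0.142 − 0.013) = £6,373.88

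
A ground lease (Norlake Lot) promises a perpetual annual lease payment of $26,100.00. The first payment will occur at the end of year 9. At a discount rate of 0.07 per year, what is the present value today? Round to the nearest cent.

Value at end of year 8: C / r = $26,100.00 / 0.07 = $372,857.1429
Discount to today: PV = $372,857.1429 / (1 + 0.07)^8 = $372,857.1429 / 1.718186 = $217,006.25

$217006.25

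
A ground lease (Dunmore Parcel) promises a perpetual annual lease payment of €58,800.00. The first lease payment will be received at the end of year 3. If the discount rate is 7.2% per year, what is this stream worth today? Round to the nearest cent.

€710649.18

Value at end of year 2: C / r = €58,800.00 / 0.072 = €816,666.6667
Discount to today: PV = €816,666.6667 / (1 + 0.072)^2 = €816,666.6667 / 1.149184 = €710,649.18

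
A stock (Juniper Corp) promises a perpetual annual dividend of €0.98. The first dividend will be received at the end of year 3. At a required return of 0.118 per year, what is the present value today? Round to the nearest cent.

€6.64

Value at end of year 2: C / r = €0.98 / 0.118 = €8.3051
Discount to today: PV = €8.3051 / (1 + 0.118)^2 = €8.3051 / 1.249924 = €6.64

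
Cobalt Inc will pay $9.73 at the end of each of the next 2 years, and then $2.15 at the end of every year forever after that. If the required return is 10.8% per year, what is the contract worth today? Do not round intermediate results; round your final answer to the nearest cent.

$32.92

PV of 2-year annuity: $9.73 × [1 − (1+0.108)^−2] / 0.108 = 16.70721
Perpetuity value at year 2: $2.15 / 0.108 = 19.90741
PV of perpetuity: 19.90741 / (1+0.108)^2 = 16.21568
Total PV = 16.70721 + 16.21568 = 32.92289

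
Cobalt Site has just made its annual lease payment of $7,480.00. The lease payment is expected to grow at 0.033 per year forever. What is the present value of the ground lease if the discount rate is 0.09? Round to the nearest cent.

$135558.60

D₁ = D₀ × (1 + g) = $7,480.00 × 1.033 = $7,726.8400
Growing perpetuity: P = D₁ / (r − g) = $7,726.8400 / (0.09 − 0.033) = $135,558.60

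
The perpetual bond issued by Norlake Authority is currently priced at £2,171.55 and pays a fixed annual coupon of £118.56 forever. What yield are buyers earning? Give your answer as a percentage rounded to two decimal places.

P = C/r ⇒ r = C/P = £118.56/£2,171.55 = 0.054597

5.46%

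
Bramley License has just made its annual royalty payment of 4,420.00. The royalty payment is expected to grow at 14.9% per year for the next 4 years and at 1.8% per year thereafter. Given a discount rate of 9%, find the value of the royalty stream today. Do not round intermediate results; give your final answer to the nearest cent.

D_1 = 5078.58000
D_2 = 5835.28842
D_3 = 6704.74639
D_4 = 7703.75361
Terminal value at year 4: TV = D_4×(1+g_2)/(r−g_2) = 7842.42117/0.072 = 108922.51628
P_0 = D_1/(1+r)^1 + D_2/(1+r)^2 + D_3/(1+r)^3 + D_4/(1+r)^4 + TV/(1+r)^4
    = 4659.24771 + 4911.44552 + 5177.29440 + 5457.53328 + 77163.45659 = 97368.97749

97368.98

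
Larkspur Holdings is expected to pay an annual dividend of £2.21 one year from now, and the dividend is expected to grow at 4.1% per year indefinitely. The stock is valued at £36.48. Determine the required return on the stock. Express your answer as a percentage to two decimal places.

P = D₁/(r − g) ⇒ r = D₁/P + g = £2.2100/£36.48 + 0.041 = 0.060581 + 0.041 = 0.101581

10.16%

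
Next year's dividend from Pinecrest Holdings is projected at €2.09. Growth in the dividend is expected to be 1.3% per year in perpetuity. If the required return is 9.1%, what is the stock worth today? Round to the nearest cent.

Growing perpetuity: P = D₁ / (r − g) = €2.0900 / (0.091 − 0.013) = €26.79

€26.79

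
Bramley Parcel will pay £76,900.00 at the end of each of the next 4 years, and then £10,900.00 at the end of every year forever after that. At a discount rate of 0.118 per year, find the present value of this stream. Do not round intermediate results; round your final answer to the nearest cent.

£293685.28

PV of 4-year annuity: £76,900.00 × [1 − (1+0.118)^−4] / 0.118 = 234559.44736
Perpetuity value at year 4: £10,900.00 / 0.118 = 92372.88136
PV of perpetuity: 92372.88136 / (1+0.118)^4 = 59125.83355
Total PV = 234559.44736 + 59125.83355 = 293685.28091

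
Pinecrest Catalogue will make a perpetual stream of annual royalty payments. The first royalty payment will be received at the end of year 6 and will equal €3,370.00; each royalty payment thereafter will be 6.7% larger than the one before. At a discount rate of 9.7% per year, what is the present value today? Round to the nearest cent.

Value at end of year 5: C₁ / (r − g) = €3,370.00 / (0.097 − 0.067) = €112,333.3333
Discount to today: PV = €112,333.3333 / (1 + 0.097)^5 = €112,333.3333 / 1.588668 = €70,709.13

€70709.13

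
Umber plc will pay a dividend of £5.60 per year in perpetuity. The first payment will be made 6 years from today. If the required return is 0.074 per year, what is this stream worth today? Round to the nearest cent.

Value at end of year 5: C / r = £5.60 / 0.074 = £75.6757
Discount to today: PV = £75.6757 / (1 + 0.074)^5 = £75.6757 / 1.428964 = £52.96

£52.96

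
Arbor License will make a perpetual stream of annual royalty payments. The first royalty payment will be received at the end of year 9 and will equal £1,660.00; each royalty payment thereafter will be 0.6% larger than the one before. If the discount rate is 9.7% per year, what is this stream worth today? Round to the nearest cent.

Value at end of year 8: C₁ / (r − g) = £1,660.00 / (0.097 − 0.006) = £18,241.7582
Discount to today: PV = £18,241.7582 / (1 + 0.097)^8 = £18,241.7582 / 2.097264 = £8,697.89

£8697.89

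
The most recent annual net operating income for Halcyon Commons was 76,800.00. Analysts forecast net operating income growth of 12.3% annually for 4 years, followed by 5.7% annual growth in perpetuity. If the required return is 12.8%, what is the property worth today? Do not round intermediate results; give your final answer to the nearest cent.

D_1 = 86246.40000
D_2 = 96854.70720
D_3 = 108767.83619
D_4 = 122146.28004
Terminal value at year 4: TV = D_4×(1+g_2)/(r−g_2) = 129108.61800/0.071 = 1818431.23942
P_0 = D_1/(1+r)^1 + D_2/(1+r)^2 + D_3/(1+r)^3 + D_4/(1+r)^4 + TV/(1+r)^4
    = 76459.57447 + 76120.65791 + 75783.24365 + 75447.32502 + 1123208.76822 = 1427019.56927

1427019.57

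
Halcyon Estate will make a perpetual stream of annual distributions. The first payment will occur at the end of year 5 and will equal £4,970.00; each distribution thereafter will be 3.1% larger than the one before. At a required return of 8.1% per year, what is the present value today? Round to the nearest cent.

Value at end of year 4: C₁ / (r − g) = £4,970.00 / (0.081 − 0.031) = £99,400.0000
Discount to today: PV = £99,400.0000 / (1 + 0.081)^4 = £99,400.0000 / 1.365535 = £72,791.99

£72791.99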